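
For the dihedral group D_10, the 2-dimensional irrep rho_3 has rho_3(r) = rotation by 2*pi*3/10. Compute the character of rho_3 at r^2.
chi_{rho_3}(r^2) = 2*cos(2*pi*3*2/10) = -sqrt(5)/2 - 1/2

Justification: rho_3(r^2) is rotation by angle 2*pi*3*2/10, whose trace is 2*cos(2*pi*3*2/10) = -sqrt(5)/2 - 1/2.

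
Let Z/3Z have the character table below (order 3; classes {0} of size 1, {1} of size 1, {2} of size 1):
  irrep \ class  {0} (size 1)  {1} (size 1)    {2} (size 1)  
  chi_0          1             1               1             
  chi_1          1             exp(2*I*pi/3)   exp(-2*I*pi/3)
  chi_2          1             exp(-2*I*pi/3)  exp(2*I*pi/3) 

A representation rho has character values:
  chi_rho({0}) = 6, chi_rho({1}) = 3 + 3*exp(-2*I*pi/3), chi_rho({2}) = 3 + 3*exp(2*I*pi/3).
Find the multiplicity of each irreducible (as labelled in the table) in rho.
Multiplicities: chi_0: 3, chi_1: 0, chi_2: 3.

Justification: Use <chi_rho, chi> = (1/|G|) sum_C |C| * chi_rho(C) * conj(chi(C)) with |G| = 3 for each irreducible chi in the table:
  <chi_rho, chi_0> = (1/3)[1*(6)*conj(1) + 1*(3 + 3*exp(-2*I*pi/3))*conj(1) + 1*(3 + 3*exp(2*I*pi/3))*conj(1)]
      = (1/3)[(6) + (3 + 3*exp(-2*I*pi/3)) + (3 + 3*exp(2*I*pi/3))] = 9/3 = 3
  <chi_rho, chi_1> = (1/3)[1*(6)*conj(1) + 1*(3 + 3*exp(-2*I*pi/3))*conj(exp(2*I*pi/3)) + 1*(3 + 3*exp(2*I*pi/3))*conj(exp(-2*I*pi/3))]
      = (1/3)[(6) + (-3) + (-3)] = 0/3 = 0
  <chi_rho, chi_2> = (1/3)[1*(6)*conj(1) + 1*(3 + 3*exp(-2*I*pi/3))*conj(exp(-2*I*pi/3)) + 1*(3 + 3*exp(2*I*pi/3))*conj(exp(2*I*pi/3))]
      = (1/3)[(6) + (3 + 3*exp(2*I*pi/3)) + (3 + 3*exp(-2*I*pi/3))] = 9/3 = 3
(Exp terms are combined using exp(i*s)*conj(exp(i*t)) = exp(i*(s-t)), and sums of them are collapsed using the identity that for every m > 1 the m distinct m-th roots of unity sum to 0, e.g. 1 + exp(2*I*pi/3) + exp(-2*I*pi/3) = 0.)
Dimension check: dim(rho) = sum (mult * dim) = 3*1 + 0*1 + 3*1 = 6 = chi_rho(e) = 6.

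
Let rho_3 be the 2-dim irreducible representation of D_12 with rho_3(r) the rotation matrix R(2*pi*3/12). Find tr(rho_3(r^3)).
chi_{rho_3}(r^3) = 2*cos(2*pi*3*3/12) = 0

Justification: rho_3(r^3) is rotation by angle 2*pi*3*3/12, whose trace is 2*cos(2*pi*3*3/12) = 0.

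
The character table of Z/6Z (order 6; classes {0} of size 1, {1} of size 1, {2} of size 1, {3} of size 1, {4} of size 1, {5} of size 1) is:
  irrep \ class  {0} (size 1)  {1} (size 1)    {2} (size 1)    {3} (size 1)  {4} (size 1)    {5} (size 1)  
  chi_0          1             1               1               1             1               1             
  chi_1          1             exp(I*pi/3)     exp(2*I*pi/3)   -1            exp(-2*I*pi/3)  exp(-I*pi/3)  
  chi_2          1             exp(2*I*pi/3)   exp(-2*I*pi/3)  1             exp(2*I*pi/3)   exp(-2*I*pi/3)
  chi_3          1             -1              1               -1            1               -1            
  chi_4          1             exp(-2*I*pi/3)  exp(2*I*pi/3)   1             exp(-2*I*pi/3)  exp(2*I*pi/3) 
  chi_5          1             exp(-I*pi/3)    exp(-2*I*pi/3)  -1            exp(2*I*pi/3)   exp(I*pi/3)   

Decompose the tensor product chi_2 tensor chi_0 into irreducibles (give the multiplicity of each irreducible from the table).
chi_2 tensor chi_0 = chi_2 (all other irreducibles have multiplicity 0).

Solution. The character of a tensor product is the pointwise product (chi_2 * chi_0)(C) = chi_2(C) * chi_0(C):
  {0}: (1)*(1), {1}: (exp(2*I*pi/3))*(1), {2}: (exp(-2*I*pi/3))*(1), {3}: (1)*(1), {4}: (exp(2*I*pi/3))*(1), {5}: (exp(-2*I*pi/3))*(1)
so (chi_2 * chi_0) takes values
  {0} -> 1, {1} -> exp(2*I*pi/3), {2} -> exp(-2*I*pi/3), {3} -> 1, {4} -> exp(2*I*pi/3), {5} -> exp(-2*I*pi/3).
Now take the inner product of this character with each irreducible chi from the table, <chi_2*chi_0, chi> = (1/6) sum_C |C| (chi_2*chi_0)(C) conj(chi(C)):
  <chi_2*chi_0, chi_0> = (1/6)[1*(1)*conj(1) + 1*(exp(2*I*pi/3))*conj(1) + 1*(exp(-2*I*pi/3))*conj(1) + 1*(1)*conj(1) + 1*(exp(2*I*pi/3))*conj(1) + 1*(exp(-2*I*pi/3))*conj(1)]
      = (1/6)[(1) + (exp(2*I*pi/3)) + (exp(-2*I*pi/3)) + (1) + (exp(2*I*pi/3)) + (exp(-2*I*pi/3))] = 0/6 = 0
  <chi_2*chi_0, chi_1> = (1/6)[1*(1)*conj(1) + 1*(exp(2*I*pi/3))*conj(exp(I*pi/3)) + 1*(exp(-2*I*pi/3))*conj(exp(2*I*pi/3)) + 1*(1)*conj(-1) + 1*(exp(2*I*pi/3))*conj(exp(-2*I*pi/3)) + 1*(exp(-2*I*pi/3))*conj(exp(-I*pi/3))]
      = (1/6)[(1) + (exp(I*pi/3)) + (exp(2*I*pi/3)) + (-1) + (exp(-2*I*pi/3)) + (exp(-I*pi/3))] = 0/6 = 0
  <chi_2*chi_0, chi_2> = (1/6)[1*(1)*conj(1) + 1*(exp(2*I*pi/3))*conj(exp(2*I*pi/3)) + 1*(exp(-2*I*pi/3))*conj(exp(-2*I*pi/3)) + 1*(1)*conj(1) + 1*(exp(2*I*pi/3))*conj(exp(2*I*pi/3)) + 1*(exp(-2*I*pi/3))*conj(exp(-2*I*pi/3))]
      = (1/6)[(1) + (1) + (1) + (1) + (1) + (1)] = 6/6 = 1
  <chi_2*chi_0, chi_3> = (1/6)[1*(1)*conj(1) + 1*(exp(2*I*pi/3))*conj(-1) + 1*(exp(-2*I*pi/3))*conj(1) + 1*(1)*conj(-1) + 1*(exp(2*I*pi/3))*conj(1) + 1*(exp(-2*I*pi/3))*conj(-1)]
      = (1/6)[(1) + (-exp(2*I*pi/3)) + (exp(-2*I*pi/3)) + (-1) + (exp(2*I*pi/3)) + (-exp(-2*I*pi/3))] = 0/6 = 0
  <chi_2*chi_0, chi_4> = (1/6)[1*(1)*conj(1) + 1*(exp(2*I*pi/3))*conj(exp(-2*I*pi/3)) + 1*(exp(-2*I*pi/3))*conj(exp(2*I*pi/3)) + 1*(1)*conj(1) + 1*(exp(2*I*pi/3))*conj(exp(-2*I*pi/3)) + 1*(exp(-2*I*pi/3))*conj(exp(2*I*pi/3))]
      = (1/6)[(1) + (exp(-2*I*pi/3)) + (exp(2*I*pi/3)) + (1) + (exp(-2*I*pi/3)) + (exp(2*I*pi/3))] = 0/6 = 0
  <chi_2*chi_0, chi_5> = (1/6)[1*(1)*conj(1) + 1*(exp(2*I*pi/3))*conj(exp(-I*pi/3)) + 1*(exp(-2*I*pi/3))*conj(exp(-2*I*pi/3)) + 1*(1)*conj(-1) + 1*(exp(2*I*pi/3))*conj(exp(2*I*pi/3)) + 1*(exp(-2*I*pi/3))*conj(exp(I*pi/3))]
      = (1/6)[(1) + (-1) + (1) + (-1) + (1) + (-1)] = 0/6 = 0
(Exp terms are combined using exp(i*s)*conj(exp(i*t)) = exp(i*(s-t)), and sums of them are collapsed using the identity that for every m > 1 the m distinct m-th roots of unity sum to 0, e.g. 1 + exp(2*I*pi/3) + exp(-2*I*pi/3) = 0.)
Hence the multiplicities are chi_2: 1. Dimension check: dim(chi_2)*dim(chi_0) = 1*1 = 1 and sum (mult * dim) = 1*1 = 1.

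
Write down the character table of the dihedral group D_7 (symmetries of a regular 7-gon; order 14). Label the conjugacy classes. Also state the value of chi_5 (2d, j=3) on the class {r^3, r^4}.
Conjugacy classes: {e} of size 1, {r^1, r^6} of size 2, {r^2, r^5} of size 2, {r^3, r^4} of size 2, {s, sr, ..., sr^6} of size 7.
Character table:
  irrep \ class              {e} (size 1)  {r^1, r^6} (size 2)  {r^2, r^5} (size 2)  {r^3, r^4} (size 2)  {s, sr, ..., sr^6} (size 7)
  chi_1 (triv)               1             1                    1                    1                    1                          
  chi_2 (sign: r->1, s->-1)  1             1                    1                    1                    -1                         
  chi_3 (2d, j=1)            2             2*cos(2*pi/7)        -2*cos(3*pi/7)       -2*cos(pi/7)         0                          
  chi_4 (2d, j=2)            2             -2*cos(3*pi/7)       -2*cos(pi/7)         2*cos(2*pi/7)        0                          
  chi_5 (2d, j=3)            2             -2*cos(pi/7)         2*cos(2*pi/7)        -2*cos(3*pi/7)       0                          

Spot check: chi_5 (2d, j=3) on {r^3, r^4} = -2*cos(3*pi/7).

D_7 has order 2*7 = 14 with 5 conjugacy classes, hence 5 irreducibles. Sum of squared dims 1 + 1 + 4 + 4 + 4 = 14 = |G|. Linear characters come from the abelianisation; the 2-dimensional irreps have character r^k -> 2*cos(2*pi*j*k/7), reflections -> 0.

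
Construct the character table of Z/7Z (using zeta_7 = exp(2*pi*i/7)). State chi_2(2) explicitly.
Character table of Z/7Z (irreps indexed chi_0,...,chi_6 with chi_k(m) = zeta_7^(k*m), zeta_7 = exp(2*pi*i/7)):
  irrep \ class  {0} (size 1)  {1} (size 1)    {2} (size 1)    {3} (size 1)    {4} (size 1)    {5} (size 1)    {6} (size 1)  
  chi_0          1             1               1               1               1               1               1             
  chi_1          1             exp(2*I*pi/7)   exp(4*I*pi/7)   exp(6*I*pi/7)   exp(-6*I*pi/7)  exp(-4*I*pi/7)  exp(-2*I*pi/7)
  chi_2          1             exp(4*I*pi/7)   exp(-6*I*pi/7)  exp(-2*I*pi/7)  exp(2*I*pi/7)   exp(6*I*pi/7)   exp(-4*I*pi/7)
  chi_3          1             exp(6*I*pi/7)   exp(-2*I*pi/7)  exp(4*I*pi/7)   exp(-4*I*pi/7)  exp(2*I*pi/7)   exp(-6*I*pi/7)
  chi_4          1             exp(-6*I*pi/7)  exp(2*I*pi/7)   exp(-4*I*pi/7)  exp(4*I*pi/7)   exp(-2*I*pi/7)  exp(6*I*pi/7) 
  chi_5          1             exp(-4*I*pi/7)  exp(6*I*pi/7)   exp(2*I*pi/7)   exp(-2*I*pi/7)  exp(-6*I*pi/7)  exp(4*I*pi/7) 
  chi_6          1             exp(-2*I*pi/7)  exp(-4*I*pi/7)  exp(-6*I*pi/7)  exp(6*I*pi/7)   exp(4*I*pi/7)   exp(2*I*pi/7) 

Spot check: chi_2(2) = zeta_7^(2*2) = zeta_7^4 = exp(-6*I*pi/7).

Solution. Z/7Z is abelian, so all 7 irreducible complex representations are 1-dimensional. They are given by chi_k(m) = zeta_7^(k*m) for k = 0,...,6. Row orthogonality: sum_m chi_k(m) conj(chi_l(m)) = 7 * [k = l].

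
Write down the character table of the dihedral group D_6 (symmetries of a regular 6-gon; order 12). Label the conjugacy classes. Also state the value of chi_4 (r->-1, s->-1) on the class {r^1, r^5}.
Conjugacy classes: {e} of size 1, {r^3} of size 1, {r^1, r^5} of size 2, {r^2, r^4} of size 2, {s, sr^2, ...} of size 3, {sr, sr^3, ...} of size 3.
Character table:
  irrep \ class              {e} (size 1)  {r^3} (size 1)  {r^1, r^5} (size 2)  {r^2, r^4} (size 2)  {s, sr^2, ...} (size 3)  {sr, sr^3, ...} (size 3)
  chi_1 (triv)               1             1               1                    1                    1                        1                       
  chi_2 (sign: r->1, s->-1)  1             1               1                    1                    -1                       -1                      
  chi_3 (r->-1, s->1)        1             -1              -1                   1                    1                        -1                      
  chi_4 (r->-1, s->-1)       1             -1              -1                   1                    -1                       1                       
  chi_5 (2d, j=1)            2             -2              1                    -1                   0                        0                       
  chi_6 (2d, j=2)            2             2               -1                   -1                   0                        0                       

Spot check: chi_4 (r->-1, s->-1) on {r^1, r^5} = -1.

Explanation: D_6 has order 2*6 = 12 with 6 conjugacy classes, hence 6 irreducibles. Sum of squared dims 1 + 1 + 1 + 1 + 4 + 4 = 12 = |G|. Linear characters come from the abelianisation; the 2-dimensional irreps have character r^k -> 2*cos(2*pi*j*k/6), reflections -> 0.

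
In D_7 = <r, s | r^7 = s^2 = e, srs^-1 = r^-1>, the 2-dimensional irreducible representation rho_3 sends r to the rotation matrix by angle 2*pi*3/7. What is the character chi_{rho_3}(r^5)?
chi_{rho_3}(r^5) = 2*cos(2*pi*3*5/7) = 2*cos(30*pi/7)

Why: rho_3(r^5) is rotation by angle 2*pi*3*5/7, whose trace is 2*cos(2*pi*3*5/7) = 2*cos(30*pi/7).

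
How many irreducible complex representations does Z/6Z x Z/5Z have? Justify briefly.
30

Details: The number of irreducible complex representations of a finite group equals its number of conjugacy classes. Z/6Z x Z/5Z is abelian of order 30, so every element is its own conjugacy class: 30 classes, so Z/6Z x Z/5Z (order 30) has exactly 30 irreducible complex representations.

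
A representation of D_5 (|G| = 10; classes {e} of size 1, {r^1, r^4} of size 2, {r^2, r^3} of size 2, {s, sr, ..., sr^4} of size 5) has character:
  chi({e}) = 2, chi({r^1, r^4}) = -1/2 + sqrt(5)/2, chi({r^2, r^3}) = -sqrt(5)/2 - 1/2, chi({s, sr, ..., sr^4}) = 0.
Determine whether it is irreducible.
Irreducible: <chi, chi> = 1.

<chi, chi> = (1/|G|) sum_C |C| * |chi(C)|^2 = (1/10)[1*|2|^2 + 2*|-1/2 + sqrt(5)/2|^2 + 2*|-sqrt(5)/2 - 1/2|^2 + 5*|0|^2]
  = (1/10)[(4) + (3 - sqrt(5)) + (sqrt(5) + 3) + (0)] = 10/10 = 1.
A character is irreducible iff <chi, chi> = 1, so this representation is irreducible.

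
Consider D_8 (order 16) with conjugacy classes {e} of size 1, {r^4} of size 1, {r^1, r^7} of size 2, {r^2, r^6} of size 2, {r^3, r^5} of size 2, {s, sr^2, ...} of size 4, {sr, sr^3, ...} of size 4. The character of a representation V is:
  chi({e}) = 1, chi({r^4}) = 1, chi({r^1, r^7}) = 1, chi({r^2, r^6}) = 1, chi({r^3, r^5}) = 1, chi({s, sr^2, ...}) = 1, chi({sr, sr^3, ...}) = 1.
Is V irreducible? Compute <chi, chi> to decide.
Irreducible: <chi, chi> = 1.

Why: <chi, chi> = (1/|G|) sum_C |C| * |chi(C)|^2 = (1/16)[1*|1|^2 + 1*|1|^2 + 2*|1|^2 + 2*|1|^2 + 2*|1|^2 + 4*|1|^2 + 4*|1|^2]
  = (1/16)[(1) + (1) + (2) + (2) + (2) + (4) + (4)] = 16/16 = 1.
A character is irreducible iff <chi, chi> = 1, so this representation is irreducible.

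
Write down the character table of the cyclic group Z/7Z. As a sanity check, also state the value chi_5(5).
Character table of Z/7Z (irreps indexed chi_0,...,chi_6 with chi_k(m) = zeta_7^(k*m), zeta_7 = exp(2*pi*i/7)):
  irrep \ class  {0} (size 1)  {1} (size 1)    {2} (size 1)    {3} (size 1)    {4} (size 1)    {5} (size 1)    {6} (size 1)  
  chi_0          1             1               1               1               1               1               1             
  chi_1          1             exp(2*I*pi/7)   exp(4*I*pi/7)   exp(6*I*pi/7)   exp(-6*I*pi/7)  exp(-4*I*pi/7)  exp(-2*I*pi/7)
  chi_2          1             exp(4*I*pi/7)   exp(-6*I*pi/7)  exp(-2*I*pi/7)  exp(2*I*pi/7)   exp(6*I*pi/7)   exp(-4*I*pi/7)
  chi_3          1             exp(6*I*pi/7)   exp(-2*I*pi/7)  exp(4*I*pi/7)   exp(-4*I*pi/7)  exp(2*I*pi/7)   exp(-6*I*pi/7)
  chi_4          1             exp(-6*I*pi/7)  exp(2*I*pi/7)   exp(-4*I*pi/7)  exp(4*I*pi/7)   exp(-2*I*pi/7)  exp(6*I*pi/7) 
  chi_5          1             exp(-4*I*pi/7)  exp(6*I*pi/7)   exp(2*I*pi/7)   exp(-2*I*pi/7)  exp(-6*I*pi/7)  exp(4*I*pi/7) 
  chi_6          1             exp(-2*I*pi/7)  exp(-4*I*pi/7)  exp(-6*I*pi/7)  exp(6*I*pi/7)   exp(4*I*pi/7)   exp(2*I*pi/7) 

Spot check: chi_5(5) = zeta_7^(5*5) = zeta_7^25 = exp(-6*I*pi/7).

Derivation: Z/7Z is abelian, so all 7 irreducible complex representations are 1-dimensional. They are given by chi_k(m) = zeta_7^(k*m) for k = 0,...,6. Row orthogonality: sum_m chi_k(m) conj(chi_l(m)) = 7 * [k = l].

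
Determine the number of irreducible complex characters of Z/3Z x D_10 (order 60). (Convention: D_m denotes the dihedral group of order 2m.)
24

The number of irreducible complex representations of a finite group equals its number of conjugacy classes. For a direct product, #classes(G x H) = #classes(G) * #classes(H). Z/3Z has 3 classes (abelian), D_10 has 8 classes, so 3 * 8 = 24, so Z/3Z x D_10 (order 60) has exactly 24 irreducible complex representations.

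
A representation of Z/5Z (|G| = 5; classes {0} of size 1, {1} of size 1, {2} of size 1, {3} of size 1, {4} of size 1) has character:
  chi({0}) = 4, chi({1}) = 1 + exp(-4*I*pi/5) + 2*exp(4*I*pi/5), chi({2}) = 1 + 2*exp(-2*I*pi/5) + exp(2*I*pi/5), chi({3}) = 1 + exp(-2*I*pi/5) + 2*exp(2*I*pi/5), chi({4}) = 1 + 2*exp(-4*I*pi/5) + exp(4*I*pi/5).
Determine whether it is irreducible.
Not irreducible (reducible): <chi, chi> = 6 > 1.

<chi, chi> = (1/|G|) sum_C |C| * |chi(C)|^2 = (1/5)[1*|4|^2 + 1*|1 + exp(-4*I*pi/5) + 2*exp(4*I*pi/5)|^2 + 1*|1 + 2*exp(-2*I*pi/5) + exp(2*I*pi/5)|^2 + 1*|1 + exp(-2*I*pi/5) + 2*exp(2*I*pi/5)|^2 + 1*|1 + 2*exp(-4*I*pi/5) + exp(4*I*pi/5)|^2]
  = (1/5)[(16) + (6 + 2*exp(-2*I*pi/5) + 3*exp(-4*I*pi/5) + 3*exp(4*I*pi/5) + 2*exp(2*I*pi/5)) + (6 + 3*exp(-2*I*pi/5) + 2*exp(-4*I*pi/5) + 2*exp(4*I*pi/5) + 3*exp(2*I*pi/5)) + (6 + 3*exp(-2*I*pi/5) + 2*exp(-4*I*pi/5) + 2*exp(4*I*pi/5) + 3*exp(2*I*pi/5)) + (6 + 2*exp(-2*I*pi/5) + 3*exp(-4*I*pi/5) + 3*exp(4*I*pi/5) + 2*exp(2*I*pi/5))] = 30/5 = 6.
(Exp terms are combined using exp(i*s)*conj(exp(i*t)) = exp(i*(s-t)), and sums of them are collapsed using the identity that for every m > 1 the m distinct m-th roots of unity sum to 0, e.g. 1 + exp(2*I*pi/3) + exp(-2*I*pi/3) = 0.)
A character is irreducible iff <chi, chi> = 1, so this representation is reducible.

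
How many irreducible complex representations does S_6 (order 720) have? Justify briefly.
11

Reasoning: The number of irreducible complex representations of a finite group equals its number of conjugacy classes. Conjugacy classes in S_6 correspond to cycle types, i.e. partitions of 6; there are p(6) = 11 of them, so S_6 (order 720) has exactly 11 irreducible complex representations.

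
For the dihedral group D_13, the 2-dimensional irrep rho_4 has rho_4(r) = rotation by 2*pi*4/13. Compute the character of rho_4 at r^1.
chi_{rho_4}(r^1) = 2*cos(2*pi*4*1/13) = -2*cos(5*pi/13)

Proof sketch: rho_4(r^1) is rotation by angle 2*pi*4*1/13, whose trace is 2*cos(2*pi*4*1/13) = -2*cos(5*pi/13).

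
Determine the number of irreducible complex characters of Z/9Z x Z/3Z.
27

Justification: The number of irreducible complex representations of a finite group equals its number of conjugacy classes. Z/9Z x Z/3Z is abelian of order 27, so every element is its own conjugacy class: 27 classes, so Z/9Z x Z/3Z (order 27) has exactly 27 irreducible complex representations.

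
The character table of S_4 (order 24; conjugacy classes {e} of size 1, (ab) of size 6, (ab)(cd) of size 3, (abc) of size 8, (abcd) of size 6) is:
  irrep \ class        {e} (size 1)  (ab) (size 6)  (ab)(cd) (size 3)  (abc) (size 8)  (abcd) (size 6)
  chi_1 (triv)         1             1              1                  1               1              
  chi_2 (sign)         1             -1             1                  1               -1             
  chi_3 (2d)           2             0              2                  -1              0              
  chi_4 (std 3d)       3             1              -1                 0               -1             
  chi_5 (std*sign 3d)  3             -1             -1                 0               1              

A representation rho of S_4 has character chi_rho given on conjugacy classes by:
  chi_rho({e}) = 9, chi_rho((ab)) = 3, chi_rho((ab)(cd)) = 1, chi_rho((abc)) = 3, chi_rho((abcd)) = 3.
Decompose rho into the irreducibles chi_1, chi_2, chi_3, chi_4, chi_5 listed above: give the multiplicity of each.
Multiplicities: chi_1: 3, chi_2: 0, chi_3: 0, chi_4: 1, chi_5: 1.

Derivation: Use <chi_rho, chi> = (1/|G|) sum_C |C| * chi_rho(C) * conj(chi(C)) with |G| = 24 for each irreducible chi in the table:
  <chi_rho, chi_1> = (1/24)[1*(9)*conj(1) + 6*(3)*conj(1) + 3*(1)*conj(1) + 8*(3)*conj(1) + 6*(3)*conj(1)]
      = (1/24)[(9) + (18) + (3) + (24) + (18)] = 72/24 = 3
  <chi_rho, chi_2> = (1/24)[1*(9)*conj(1) + 6*(3)*conj(-1) + 3*(1)*conj(1) + 8*(3)*conj(1) + 6*(3)*conj(-1)]
      = (1/24)[(9) + (-18) + (3) + (24) + (-18)] = 0/24 = 0
  <chi_rho, chi_3> = (1/24)[1*(9)*conj(2) + 6*(3)*conj(0) + 3*(1)*conj(2) + 8*(3)*conj(-1) + 6*(3)*conj(0)]
      = (1/24)[(18) + (0) + (6) + (-24) + (0)] = 0/24 = 0
  <chi_rho, chi_4> = (1/24)[1*(9)*conj(3) + 6*(3)*conj(1) + 3*(1)*conj(-1) + 8*(3)*conj(0) + 6*(3)*conj(-1)]
      = (1/24)[(27) + (18) + (-3) + (0) + (-18)] = 24/24 = 1
  <chi_rho, chi_5> = (1/24)[1*(9)*conj(3) + 6*(3)*conj(-1) + 3*(1)*conj(-1) + 8*(3)*conj(0) + 6*(3)*conj(1)]
      = (1/24)[(27) + (-18) + (-3) + (0) + (18)] = 24/24 = 1
Dimension check: dim(rho) = sum (mult * dim) = 3*1 + 0*1 + 0*2 + 1*3 + 1*3 = 9 = chi_rho(e) = 9.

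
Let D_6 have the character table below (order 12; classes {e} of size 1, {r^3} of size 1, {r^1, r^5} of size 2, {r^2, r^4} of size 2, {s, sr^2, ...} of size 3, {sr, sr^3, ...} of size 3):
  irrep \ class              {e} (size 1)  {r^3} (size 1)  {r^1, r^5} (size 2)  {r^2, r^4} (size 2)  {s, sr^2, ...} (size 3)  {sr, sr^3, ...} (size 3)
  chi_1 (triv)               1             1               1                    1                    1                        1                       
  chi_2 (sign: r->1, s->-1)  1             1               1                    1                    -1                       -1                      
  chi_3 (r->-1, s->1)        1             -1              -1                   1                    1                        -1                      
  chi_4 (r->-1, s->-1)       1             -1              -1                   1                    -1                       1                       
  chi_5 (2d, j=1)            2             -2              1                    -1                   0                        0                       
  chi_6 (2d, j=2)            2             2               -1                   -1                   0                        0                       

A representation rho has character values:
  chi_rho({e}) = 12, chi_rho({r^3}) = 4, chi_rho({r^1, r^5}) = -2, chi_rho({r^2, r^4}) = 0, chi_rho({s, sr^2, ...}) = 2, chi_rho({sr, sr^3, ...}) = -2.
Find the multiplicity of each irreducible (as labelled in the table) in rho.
Multiplicities: chi_1: 1, chi_2: 1, chi_3: 2, chi_4: 0, chi_5: 1, chi_6: 3.

Reasoning: Use <chi_rho, chi> = (1/|G|) sum_C |C| * chi_rho(C) * conj(chi(C)) with |G| = 12 for each irreducible chi in the table:
  <chi_rho, chi_1> = (1/12)[1*(12)*conj(1) + 1*(4)*conj(1) + 2*(-2)*conj(1) + 2*(0)*conj(1) + 3*(2)*conj(1) + 3*(-2)*conj(1)]
      = (1/12)[(12) + (4) + (-4) + (0) + (6) + (-6)] = 12/12 = 1
  <chi_rho, chi_2> = (1/12)[1*(12)*conj(1) + 1*(4)*conj(1) + 2*(-2)*conj(1) + 2*(0)*conj(1) + 3*(2)*conj(-1) + 3*(-2)*conj(-1)]
      = (1/12)[(12) + (4) + (-4) + (0) + (-6) + (6)] = 12/12 = 1
  <chi_rho, chi_3> = (1/12)[1*(12)*conj(1) + 1*(4)*conj(-1) + 2*(-2)*conj(-1) + 2*(0)*conj(1) + 3*(2)*conj(1) + 3*(-2)*conj(-1)]
      = (1/12)[(12) + (-4) + (4) + (0) + (6) + (6)] = 24/12 = 2
  <chi_rho, chi_4> = (1/12)[1*(12)*conj(1) + 1*(4)*conj(-1) + 2*(-2)*conj(-1) + 2*(0)*conj(1) + 3*(2)*conj(-1) + 3*(-2)*conj(1)]
      = (1/12)[(12) + (-4) + (4) + (0) + (-6) + (-6)] = 0/12 = 0
  <chi_rho, chi_5> = (1/12)[1*(12)*conj(2) + 1*(4)*conj(-2) + 2*(-2)*conj(1) + 2*(0)*conj(-1) + 3*(2)*conj(0) + 3*(-2)*conj(0)]
      = (1/12)[(24) + (-8) + (-4) + (0) + (0) + (0)] = 12/12 = 1
  <chi_rho, chi_6> = (1/12)[1*(12)*conj(2) + 1*(4)*conj(2) + 2*(-2)*conj(-1) + 2*(0)*conj(-1) + 3*(2)*conj(0) + 3*(-2)*conj(0)]
      = (1/12)[(24) + (8) + (4) + (0) + (0) + (0)] = 36/12 = 3
Dimension check: dim(rho) = sum (mult * dim) = 1*1 + 1*1 + 2*1 + 0*1 + 1*2 + 3*2 = 12 = chi_rho(e) = 12.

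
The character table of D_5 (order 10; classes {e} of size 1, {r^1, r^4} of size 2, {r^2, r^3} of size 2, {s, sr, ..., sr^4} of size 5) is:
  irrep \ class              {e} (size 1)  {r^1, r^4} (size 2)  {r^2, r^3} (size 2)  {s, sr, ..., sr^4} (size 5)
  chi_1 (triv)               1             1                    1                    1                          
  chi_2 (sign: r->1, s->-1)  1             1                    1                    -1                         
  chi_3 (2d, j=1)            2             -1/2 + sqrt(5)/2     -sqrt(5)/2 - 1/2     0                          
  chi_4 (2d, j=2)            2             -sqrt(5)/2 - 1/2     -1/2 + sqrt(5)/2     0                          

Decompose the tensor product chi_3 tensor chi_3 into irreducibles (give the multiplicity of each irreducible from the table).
chi_3 tensor chi_3 = chi_1 + chi_2 + chi_4 (all other irreducibles have multiplicity 0).

Derivation: The character of a tensor product is the pointwise product (chi_3 * chi_3)(C) = chi_3(C) * chi_3(C):
  {e}: (2)*(2), {r^1, r^4}: (-1/2 + sqrt(5)/2)*(-1/2 + sqrt(5)/2), {r^2, r^3}: (-sqrt(5)/2 - 1/2)*(-sqrt(5)/2 - 1/2), {s, sr, ..., sr^4}: (0)*(0)
so (chi_3 * chi_3) takes values
  {e} -> 4, {r^1, r^4} -> 3/2 - sqrt(5)/2, {r^2, r^3} -> sqrt(5)/2 + 3/2, {s, sr, ..., sr^4} -> 0.
Now take the inner product of this character with each irreducible chi from the table, <chi_3*chi_3, chi> = (1/10) sum_C |C| (chi_3*chi_3)(C) conj(chi(C)):
  <chi_3*chi_3, chi_1> = (1/10)[1*(4)*conj(1) + 2*(3/2 - sqrt(5)/2)*conj(1) + 2*(sqrt(5)/2 + 3/2)*conj(1) + 5*(0)*conj(1)]
      = (1/10)[(4) + (3 - sqrt(5)) + (sqrt(5) + 3) + (0)] = 10/10 = 1
  <chi_3*chi_3, chi_2> = (1/10)[1*(4)*conj(1) + 2*(3/2 - sqrt(5)/2)*conj(1) + 2*(sqrt(5)/2 + 3/2)*conj(1) + 5*(0)*conj(-1)]
      = (1/10)[(4) + (3 - sqrt(5)) + (sqrt(5) + 3) + (0)] = 10/10 = 1
  <chi_3*chi_3, chi_3> = (1/10)[1*(4)*conj(2) + 2*(3/2 - sqrt(5)/2)*conj(-1/2 + sqrt(5)/2) + 2*(sqrt(5)/2 + 3/2)*conj(-sqrt(5)/2 - 1/2) + 5*(0)*conj(0)]
      = (1/10)[(8) + (-4 + 2*sqrt(5)) + (-2*sqrt(5) - 4) + (0)] = 0/10 = 0
  <chi_3*chi_3, chi_4> = (1/10)[1*(4)*conj(2) + 2*(3/2 - sqrt(5)/2)*conj(-sqrt(5)/2 - 1/2) + 2*(sqrt(5)/2 + 3/2)*conj(-1/2 + sqrt(5)/2) + 5*(0)*conj(0)]
      = (1/10)[(8) + (1 - sqrt(5)) + (1 + sqrt(5)) + (0)] = 10/10 = 1
Hence the multiplicities are chi_1: 1, chi_2: 1, chi_4: 1. Dimension check: dim(chi_3)*dim(chi_3) = 2*2 = 4 and sum (mult * dim) = 1*1 + 1*1 + 1*2 = 4.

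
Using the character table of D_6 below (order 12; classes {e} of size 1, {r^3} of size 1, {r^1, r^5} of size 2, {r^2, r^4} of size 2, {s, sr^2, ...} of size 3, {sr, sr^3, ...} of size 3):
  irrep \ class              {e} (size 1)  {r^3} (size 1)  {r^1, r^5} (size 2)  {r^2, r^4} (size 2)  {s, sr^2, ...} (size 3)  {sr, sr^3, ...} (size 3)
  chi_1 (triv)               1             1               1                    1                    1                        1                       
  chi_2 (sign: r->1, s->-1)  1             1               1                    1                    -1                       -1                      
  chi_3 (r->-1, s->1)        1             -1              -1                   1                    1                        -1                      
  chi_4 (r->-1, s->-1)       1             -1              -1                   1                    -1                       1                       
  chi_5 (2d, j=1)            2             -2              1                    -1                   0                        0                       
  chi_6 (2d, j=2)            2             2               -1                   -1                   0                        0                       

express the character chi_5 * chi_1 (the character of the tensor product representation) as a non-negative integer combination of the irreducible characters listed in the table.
chi_5 tensor chi_1 = chi_5 (all other irreducibles have multiplicity 0).

Reasoning: The character of a tensor product is the pointwise product (chi_5 * chi_1)(C) = chi_5(C) * chi_1(C):
  {e}: (2)*(1), {r^3}: (-2)*(1), {r^1, r^5}: (1)*(1), {r^2, r^4}: (-1)*(1), {s, sr^2, ...}: (0)*(1), {sr, sr^3, ...}: (0)*(1)
so (chi_5 * chi_1) takes values
  {e} -> 2, {r^3} -> -2, {r^1, r^5} -> 1, {r^2, r^4} -> -1, {s, sr^2, ...} -> 0, {sr, sr^3, ...} -> 0.
Now take the inner product of this character with each irreducible chi from the table, <chi_5*chi_1, chi> = (1/12) sum_C |C| (chi_5*chi_1)(C) conj(chi(C)):
  <chi_5*chi_1, chi_1> = (1/12)[1*(2)*conj(1) + 1*(-2)*conj(1) + 2*(1)*conj(1) + 2*(-1)*conj(1) + 3*(0)*conj(1) + 3*(0)*conj(1)]
      = (1/12)[(2) + (-2) + (2) + (-2) + (0) + (0)] = 0/12 = 0
  <chi_5*chi_1, chi_2> = (1/12)[1*(2)*conj(1) + 1*(-2)*conj(1) + 2*(1)*conj(1) + 2*(-1)*conj(1) + 3*(0)*conj(-1) + 3*(0)*conj(-1)]
      = (1/12)[(2) + (-2) + (2) + (-2) + (0) + (0)] = 0/12 = 0
  <chi_5*chi_1, chi_3> = (1/12)[1*(2)*conj(1) + 1*(-2)*conj(-1) + 2*(1)*conj(-1) + 2*(-1)*conj(1) + 3*(0)*conj(1) + 3*(0)*conj(-1)]
      = (1/12)[(2) + (2) + (-2) + (-2) + (0) + (0)] = 0/12 = 0
  <chi_5*chi_1, chi_4> = (1/12)[1*(2)*conj(1) + 1*(-2)*conj(-1) + 2*(1)*conj(-1) + 2*(-1)*conj(1) + 3*(0)*conj(-1) + 3*(0)*conj(1)]
      = (1/12)[(2) + (2) + (-2) + (-2) + (0) + (0)] = 0/12 = 0
  <chi_5*chi_1, chi_5> = (1/12)[1*(2)*conj(2) + 1*(-2)*conj(-2) + 2*(1)*conj(1) + 2*(-1)*conj(-1) + 3*(0)*conj(0) + 3*(0)*conj(0)]
      = (1/12)[(4) + (4) + (2) + (2) + (0) + (0)] = 12/12 = 1
  <chi_5*chi_1, chi_6> = (1/12)[1*(2)*conj(2) + 1*(-2)*conj(2) + 2*(1)*conj(-1) + 2*(-1)*conj(-1) + 3*(0)*conj(0) + 3*(0)*conj(0)]
      = (1/12)[(4) + (-4) + (-2) + (2) + (0) + (0)] = 0/12 = 0
Hence the multiplicities are chi_5: 1. Dimension check: dim(chi_5)*dim(chi_1) = 2*1 = 2 and sum (mult * dim) = 1*2 = 2.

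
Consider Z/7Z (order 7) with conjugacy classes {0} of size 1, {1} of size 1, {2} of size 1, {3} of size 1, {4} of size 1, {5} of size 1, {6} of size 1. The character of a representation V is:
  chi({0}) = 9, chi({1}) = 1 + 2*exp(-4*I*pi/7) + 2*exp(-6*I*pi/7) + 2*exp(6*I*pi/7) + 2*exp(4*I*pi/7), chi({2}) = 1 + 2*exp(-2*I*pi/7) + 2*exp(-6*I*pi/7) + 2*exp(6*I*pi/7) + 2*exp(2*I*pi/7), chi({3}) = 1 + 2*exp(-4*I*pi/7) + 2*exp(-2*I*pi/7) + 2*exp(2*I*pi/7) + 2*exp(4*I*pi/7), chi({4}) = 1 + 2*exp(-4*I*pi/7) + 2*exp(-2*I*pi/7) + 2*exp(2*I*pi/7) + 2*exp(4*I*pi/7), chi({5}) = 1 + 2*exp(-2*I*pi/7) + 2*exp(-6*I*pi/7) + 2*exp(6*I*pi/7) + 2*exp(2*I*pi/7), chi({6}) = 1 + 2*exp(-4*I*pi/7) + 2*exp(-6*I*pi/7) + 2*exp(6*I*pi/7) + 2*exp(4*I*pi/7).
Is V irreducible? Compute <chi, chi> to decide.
Not irreducible (reducible): <chi, chi> = 17 > 1.

Justification: <chi, chi> = (1/|G|) sum_C |C| * |chi(C)|^2 = (1/7)[1*|9|^2 + 1*|1 + 2*exp(-4*I*pi/7) + 2*exp(-6*I*pi/7) + 2*exp(6*I*pi/7) + 2*exp(4*I*pi/7)|^2 + 1*|1 + 2*exp(-2*I*pi/7) + 2*exp(-6*I*pi/7) + 2*exp(6*I*pi/7) + 2*exp(2*I*pi/7)|^2 + 1*|1 + 2*exp(-4*I*pi/7) + 2*exp(-2*I*pi/7) + 2*exp(2*I*pi/7) + 2*exp(4*I*pi/7)|^2 + 1*|1 + 2*exp(-4*I*pi/7) + 2*exp(-2*I*pi/7) + 2*exp(2*I*pi/7) + 2*exp(4*I*pi/7)|^2 + 1*|1 + 2*exp(-2*I*pi/7) + 2*exp(-6*I*pi/7) + 2*exp(6*I*pi/7) + 2*exp(2*I*pi/7)|^2 + 1*|1 + 2*exp(-4*I*pi/7) + 2*exp(-6*I*pi/7) + 2*exp(6*I*pi/7) + 2*exp(4*I*pi/7)|^2]
  = (1/7)[(81) + (17 + 12*exp(-4*I*pi/7) + 12*exp(-2*I*pi/7) + 8*exp(-6*I*pi/7) + 8*exp(6*I*pi/7) + 12*exp(2*I*pi/7) + 12*exp(4*I*pi/7)) + (17 + 12*exp(-4*I*pi/7) + 8*exp(-2*I*pi/7) + 12*exp(-6*I*pi/7) + 12*exp(6*I*pi/7) + 8*exp(2*I*pi/7) + 12*exp(4*I*pi/7)) + (17 + 12*exp(-2*I*pi/7) + 8*exp(-4*I*pi/7) + 12*exp(-6*I*pi/7) + 12*exp(6*I*pi/7) + 8*exp(4*I*pi/7) + 12*exp(2*I*pi/7)) + (17 + 12*exp(-2*I*pi/7) + 8*exp(-4*I*pi/7) + 12*exp(-6*I*pi/7) + 12*exp(6*I*pi/7) + 8*exp(4*I*pi/7) + 12*exp(2*I*pi/7)) + (17 + 12*exp(-4*I*pi/7) + 8*exp(-2*I*pi/7) + 12*exp(-6*I*pi/7) + 12*exp(6*I*pi/7) + 8*exp(2*I*pi/7) + 12*exp(4*I*pi/7)) + (17 + 12*exp(-4*I*pi/7) + 12*exp(-2*I*pi/7) + 8*exp(-6*I*pi/7) + 8*exp(6*I*pi/7) + 12*exp(2*I*pi/7) + 12*exp(4*I*pi/7))] = 119/7 = 17.
(Exp terms are combined using exp(i*s)*conj(exp(i*t)) = exp(i*(s-t)), and sums of them are collapsed using the identity that for every m > 1 the m distinct m-th roots of unity sum to 0, e.g. 1 + exp(2*I*pi/3) + exp(-2*I*pi/3) = 0.)
A character is irreducible iff <chi, chi> = 1, so this representation is reducible.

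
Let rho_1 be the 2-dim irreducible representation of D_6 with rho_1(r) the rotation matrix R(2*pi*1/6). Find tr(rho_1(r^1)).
chi_{rho_1}(r^1) = 2*cos(2*pi*1*1/6) = 1

Solution. rho_1(r^1) is rotation by angle 2*pi*1*1/6, whose trace is 2*cos(2*pi*1*1/6) = 1.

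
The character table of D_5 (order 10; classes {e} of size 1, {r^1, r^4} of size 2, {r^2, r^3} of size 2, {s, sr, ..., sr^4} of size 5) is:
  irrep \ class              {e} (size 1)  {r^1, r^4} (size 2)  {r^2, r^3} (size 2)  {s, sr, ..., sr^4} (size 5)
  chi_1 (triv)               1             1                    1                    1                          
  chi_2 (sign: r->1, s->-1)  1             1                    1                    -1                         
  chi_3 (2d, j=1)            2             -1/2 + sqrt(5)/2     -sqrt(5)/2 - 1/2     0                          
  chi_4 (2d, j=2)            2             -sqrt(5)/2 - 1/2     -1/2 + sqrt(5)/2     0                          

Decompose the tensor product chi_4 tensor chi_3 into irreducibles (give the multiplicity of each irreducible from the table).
chi_4 tensor chi_3 = chi_3 + chi_4 (all other irreducibles have multiplicity 0).

Why: The character of a tensor product is the pointwise product (chi_4 * chi_3)(C) = chi_4(C) * chi_3(C):
  {e}: (2)*(2), {r^1, r^4}: (-sqrt(5)/2 - 1/2)*(-1/2 + sqrt(5)/2), {r^2, r^3}: (-1/2 + sqrt(5)/2)*(-sqrt(5)/2 - 1/2), {s, sr, ..., sr^4}: (0)*(0)
so (chi_4 * chi_3) takes values
  {e} -> 4, {r^1, r^4} -> -1, {r^2, r^3} -> -1, {s, sr, ..., sr^4} -> 0.
Now take the inner product of this character with each irreducible chi from the table, <chi_4*chi_3, chi> = (1/10) sum_C |C| (chi_4*chi_3)(C) conj(chi(C)):
  <chi_4*chi_3, chi_1> = (1/10)[1*(4)*conj(1) + 2*(-1)*conj(1) + 2*(-1)*conj(1) + 5*(0)*conj(1)]
      = (1/10)[(4) + (-2) + (-2) + (0)] = 0/10 = 0
  <chi_4*chi_3, chi_2> = (1/10)[1*(4)*conj(1) + 2*(-1)*conj(1) + 2*(-1)*conj(1) + 5*(0)*conj(-1)]
      = (1/10)[(4) + (-2) + (-2) + (0)] = 0/10 = 0
  <chi_4*chi_3, chi_3> = (1/10)[1*(4)*conj(2) + 2*(-1)*conj(-1/2 + sqrt(5)/2) + 2*(-1)*conj(-sqrt(5)/2 - 1/2) + 5*(0)*conj(0)]
      = (1/10)[(8) + (1 - sqrt(5)) + (1 + sqrt(5)) + (0)] = 10/10 = 1
  <chi_4*chi_3, chi_4> = (1/10)[1*(4)*conj(2) + 2*(-1)*conj(-sqrt(5)/2 - 1/2) + 2*(-1)*conj(-1/2 + sqrt(5)/2) + 5*(0)*conj(0)]
      = (1/10)[(8) + (1 + sqrt(5)) + (1 - sqrt(5)) + (0)] = 10/10 = 1
Hence the multiplicities are chi_3: 1, chi_4: 1. Dimension check: dim(chi_4)*dim(chi_3) = 2*2 = 4 and sum (mult * dim) = 1*2 + 1*2 = 4.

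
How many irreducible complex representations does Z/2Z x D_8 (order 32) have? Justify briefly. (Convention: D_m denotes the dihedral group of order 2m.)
14

The number of irreducible complex representations of a finite group equals its number of conjugacy classes. For a direct product, #classes(G x H) = #classes(G) * #classes(H). Z/2Z has 2 classes (abelian), D_8 has 7 classes, so 2 * 7 = 14, so Z/2Z x D_8 (order 32) has exactly 14 irreducible complex representations.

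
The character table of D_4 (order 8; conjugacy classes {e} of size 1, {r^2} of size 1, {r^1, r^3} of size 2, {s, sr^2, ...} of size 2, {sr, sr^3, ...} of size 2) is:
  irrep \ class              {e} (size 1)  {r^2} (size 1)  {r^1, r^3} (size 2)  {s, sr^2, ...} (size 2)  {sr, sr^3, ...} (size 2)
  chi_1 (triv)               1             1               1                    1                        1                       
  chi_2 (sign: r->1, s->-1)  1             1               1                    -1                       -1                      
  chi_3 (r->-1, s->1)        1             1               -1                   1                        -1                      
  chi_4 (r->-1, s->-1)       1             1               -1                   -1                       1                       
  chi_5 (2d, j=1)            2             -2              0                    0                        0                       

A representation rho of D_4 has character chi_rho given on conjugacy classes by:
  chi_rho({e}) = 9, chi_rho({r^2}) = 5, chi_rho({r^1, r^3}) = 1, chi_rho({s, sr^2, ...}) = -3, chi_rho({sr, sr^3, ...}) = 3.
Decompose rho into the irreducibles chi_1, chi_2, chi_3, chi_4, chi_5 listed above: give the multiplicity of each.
Multiplicities: chi_1: 2, chi_2: 2, chi_3: 0, chi_4: 3, chi_5: 1.

Explanation: Use <chi_rho, chi> = (1/|G|) sum_C |C| * chi_rho(C) * conj(chi(C)) with |G| = 8 for each irreducible chi in the table:
  <chi_rho, chi_1> = (1/8)[1*(9)*conj(1) + 1*(5)*conj(1) + 2*(1)*conj(1) + 2*(-3)*conj(1) + 2*(3)*conj(1)]
      = (1/8)[(9) + (5) + (2) + (-6) + (6)] = 16/8 = 2
  <chi_rho, chi_2> = (1/8)[1*(9)*conj(1) + 1*(5)*conj(1) + 2*(1)*conj(1) + 2*(-3)*conj(-1) + 2*(3)*conj(-1)]
      = (1/8)[(9) + (5) + (2) + (6) + (-6)] = 16/8 = 2
  <chi_rho, chi_3> = (1/8)[1*(9)*conj(1) + 1*(5)*conj(1) + 2*(1)*conj(-1) + 2*(-3)*conj(1) + 2*(3)*conj(-1)]
      = (1/8)[(9) + (5) + (-2) + (-6) + (-6)] = 0/8 = 0
  <chi_rho, chi_4> = (1/8)[1*(9)*conj(1) + 1*(5)*conj(1) + 2*(1)*conj(-1) + 2*(-3)*conj(-1) + 2*(3)*conj(1)]
      = (1/8)[(9) + (5) + (-2) + (6) + (6)] = 24/8 = 3
  <chi_rho, chi_5> = (1/8)[1*(9)*conj(2) + 1*(5)*conj(-2) + 2*(1)*conj(0) + 2*(-3)*conj(0) + 2*(3)*conj(0)]
      = (1/8)[(18) + (-10) + (0) + (0) + (0)] = 8/8 = 1
Dimension check: dim(rho) = sum (mult * dim) = 2*1 + 2*1 + 0*1 + 3*1 + 1*2 = 9 = chi_rho(e) = 9.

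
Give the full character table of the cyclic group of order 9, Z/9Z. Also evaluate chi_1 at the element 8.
Character table of Z/9Z (irreps indexed chi_0,...,chi_8 with chi_k(m) = zeta_9^(k*m), zeta_9 = exp(2*pi*i/9)):
  irrep \ class  {0} (size 1)  {1} (size 1)    {2} (size 1)    {3} (size 1)    {4} (size 1)    {5} (size 1)    {6} (size 1)    {7} (size 1)    {8} (size 1)  
  chi_0          1             1               1               1               1               1               1               1               1             
  chi_1          1             exp(2*I*pi/9)   exp(4*I*pi/9)   exp(2*I*pi/3)   exp(8*I*pi/9)   exp(-8*I*pi/9)  exp(-2*I*pi/3)  exp(-4*I*pi/9)  exp(-2*I*pi/9)
  chi_2          1             exp(4*I*pi/9)   exp(8*I*pi/9)   exp(-2*I*pi/3)  exp(-2*I*pi/9)  exp(2*I*pi/9)   exp(2*I*pi/3)   exp(-8*I*pi/9)  exp(-4*I*pi/9)
  chi_3          1             exp(2*I*pi/3)   exp(-2*I*pi/3)  1               exp(2*I*pi/3)   exp(-2*I*pi/3)  1               exp(2*I*pi/3)   exp(-2*I*pi/3)
  chi_4          1             exp(8*I*pi/9)   exp(-2*I*pi/9)  exp(2*I*pi/3)   exp(-4*I*pi/9)  exp(4*I*pi/9)   exp(-2*I*pi/3)  exp(2*I*pi/9)   exp(-8*I*pi/9)
  chi_5          1             exp(-8*I*pi/9)  exp(2*I*pi/9)   exp(-2*I*pi/3)  exp(4*I*pi/9)   exp(-4*I*pi/9)  exp(2*I*pi/3)   exp(-2*I*pi/9)  exp(8*I*pi/9) 
  chi_6          1             exp(-2*I*pi/3)  exp(2*I*pi/3)   1               exp(-2*I*pi/3)  exp(2*I*pi/3)   1               exp(-2*I*pi/3)  exp(2*I*pi/3) 
  chi_7          1             exp(-4*I*pi/9)  exp(-8*I*pi/9)  exp(2*I*pi/3)   exp(2*I*pi/9)   exp(-2*I*pi/9)  exp(-2*I*pi/3)  exp(8*I*pi/9)   exp(4*I*pi/9) 
  chi_8          1             exp(-2*I*pi/9)  exp(-4*I*pi/9)  exp(-2*I*pi/3)  exp(-8*I*pi/9)  exp(8*I*pi/9)   exp(2*I*pi/3)   exp(4*I*pi/9)   exp(2*I*pi/9) 

Spot check: chi_1(8) = zeta_9^(1*8) = zeta_9^8 = exp(-2*I*pi/9).

Justification: Z/9Z is abelian, so all 9 irreducible complex representations are 1-dimensional. They are given by chi_k(m) = zeta_9^(k*m) for k = 0,...,8. Row orthogonality: sum_m chi_k(m) conj(chi_l(m)) = 9 * [k = l].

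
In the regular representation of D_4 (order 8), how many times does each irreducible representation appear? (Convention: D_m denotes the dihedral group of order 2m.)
Each irreducible V_i of dimension d_i appears with multiplicity d_i, i.e. rho_reg = (direct sum over all irreducibles V_i) d_i V_i. The irreducible dimensions for D_4 are 1, 1, 1, 1, 2: 4 irreducibles of dimension 1, each with multiplicity 1; 1 irreducible of dimension 2, with multiplicity 2. Total dimension 4*1*1 + 1*2*2 = 8 = |G|.

Why: General theorem: in the regular representation of a finite group G, each irreducible appears with multiplicity equal to its dimension. Check: dim(rho_reg) = sum d_i^2 = 1 + 1 + 1 + 1 + 4 = 8 = |G|.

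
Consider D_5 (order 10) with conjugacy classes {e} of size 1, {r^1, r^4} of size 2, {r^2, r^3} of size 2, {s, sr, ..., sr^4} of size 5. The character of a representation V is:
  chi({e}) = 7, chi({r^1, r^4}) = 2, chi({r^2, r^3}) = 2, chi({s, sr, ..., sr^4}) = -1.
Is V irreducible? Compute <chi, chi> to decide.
Not irreducible (reducible): <chi, chi> = 7 > 1.

Argument: <chi, chi> = (1/|G|) sum_C |C| * |chi(C)|^2 = (1/10)[1*|7|^2 + 2*|2|^2 + 2*|2|^2 + 5*|-1|^2]
  = (1/10)[(49) + (8) + (8) + (5)] = 70/10 = 7.
A character is irreducible iff <chi, chi> = 1, so this representation is reducible.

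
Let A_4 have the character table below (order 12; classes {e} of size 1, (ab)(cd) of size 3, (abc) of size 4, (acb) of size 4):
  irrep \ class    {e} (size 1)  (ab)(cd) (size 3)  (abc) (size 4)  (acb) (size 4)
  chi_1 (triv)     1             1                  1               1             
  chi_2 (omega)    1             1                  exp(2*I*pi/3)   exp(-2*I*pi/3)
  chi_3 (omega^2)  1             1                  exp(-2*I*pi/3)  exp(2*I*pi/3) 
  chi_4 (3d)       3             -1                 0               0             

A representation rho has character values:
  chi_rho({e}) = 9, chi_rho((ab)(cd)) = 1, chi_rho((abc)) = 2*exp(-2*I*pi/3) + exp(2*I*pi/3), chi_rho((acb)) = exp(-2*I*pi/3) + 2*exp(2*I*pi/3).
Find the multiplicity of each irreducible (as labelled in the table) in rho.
Multiplicities: chi_1: 0, chi_2: 1, chi_3: 2, chi_4: 2.

Derivation: Use <chi_rho, chi> = (1/|G|) sum_C |C| * chi_rho(C) * conj(chi(C)) with |G| = 12 for each irreducible chi in the table:
  <chi_rho, chi_1> = (1/12)[1*(9)*conj(1) + 3*(1)*conj(1) + 4*(2*exp(-2*I*pi/3) + exp(2*I*pi/3))*conj(1) + 4*(exp(-2*I*pi/3) + 2*exp(2*I*pi/3))*conj(1)]
      = (1/12)[(9) + (3) + (8*exp(-2*I*pi/3) + 4*exp(2*I*pi/3)) + (4*exp(-2*I*pi/3) + 8*exp(2*I*pi/3))] = 0/12 = 0
  <chi_rho, chi_2> = (1/12)[1*(9)*conj(1) + 3*(1)*conj(1) + 4*(2*exp(-2*I*pi/3) + exp(2*I*pi/3))*conj(exp(2*I*pi/3)) + 4*(exp(-2*I*pi/3) + 2*exp(2*I*pi/3))*conj(exp(-2*I*pi/3))]
      = (1/12)[(9) + (3) + (4 + 8*exp(2*I*pi/3)) + (4 + 8*exp(-2*I*pi/3))] = 12/12 = 1
  <chi_rho, chi_3> = (1/12)[1*(9)*conj(1) + 3*(1)*conj(1) + 4*(2*exp(-2*I*pi/3) + exp(2*I*pi/3))*conj(exp(-2*I*pi/3)) + 4*(exp(-2*I*pi/3) + 2*exp(2*I*pi/3))*conj(exp(2*I*pi/3))]
      = (1/12)[(9) + (3) + (8 + 4*exp(-2*I*pi/3)) + (8 + 4*exp(2*I*pi/3))] = 24/12 = 2
  <chi_rho, chi_4> = (1/12)[1*(9)*conj(3) + 3*(1)*conj(-1) + 4*(2*exp(-2*I*pi/3) + exp(2*I*pi/3))*conj(0) + 4*(exp(-2*I*pi/3) + 2*exp(2*I*pi/3))*conj(0)]
      = (1/12)[(27) + (-3) + (0) + (0)] = 24/12 = 2
(Exp terms are combined using exp(i*s)*conj(exp(i*t)) = exp(i*(s-t)), and sums of them are collapsed using the identity that for every m > 1 the m distinct m-th roots of unity sum to 0, e.g. 1 + exp(2*I*pi/3) + exp(-2*I*pi/3) = 0.)
Dimension check: dim(rho) = sum (mult * dim) = 0*1 + 1*1 + 2*1 + 2*3 = 9 = chi_rho(e) = 9.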